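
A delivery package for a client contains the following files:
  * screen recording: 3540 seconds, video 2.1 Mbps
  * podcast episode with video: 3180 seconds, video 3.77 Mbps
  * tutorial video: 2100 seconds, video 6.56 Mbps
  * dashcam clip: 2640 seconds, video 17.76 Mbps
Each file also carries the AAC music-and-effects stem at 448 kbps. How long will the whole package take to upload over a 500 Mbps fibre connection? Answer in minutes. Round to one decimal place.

2.8 minutes

Audio: 448 kbps = 0.448 Mbps.
screen recording: 2.548 Mbps × 3540 s = 9019.9 Mb
podcast episode with video: 4.218 Mbps × 3180 s = 13413.2 Mb
tutorial video: 7.008 Mbps × 2100 s = 14716.8 Mb
dashcam clip: 18.208 Mbps × 2640 s = 48069.1 Mb
Total: 85219.1 Mb = 10652.4 MB.
At 500 Mbps: 85219.1 / 500 = 170 s ≈ 2.84 minutes.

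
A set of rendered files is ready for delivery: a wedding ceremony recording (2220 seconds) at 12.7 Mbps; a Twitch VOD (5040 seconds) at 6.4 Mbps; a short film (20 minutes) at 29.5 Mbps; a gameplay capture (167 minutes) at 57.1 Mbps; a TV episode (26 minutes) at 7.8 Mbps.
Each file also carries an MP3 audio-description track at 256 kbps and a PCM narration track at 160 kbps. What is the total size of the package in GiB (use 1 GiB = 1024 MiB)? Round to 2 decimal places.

80.15 GiB

Audio total: 256 + 160 = 416 kbps = 0.416 Mbps.
wedding ceremony recording: 13.116 Mbps × 2220 s = 29117.5 Mb
Twitch VOD: 6.816 Mbps × 5040 s = 34352.6 Mb
short film: 29.916 Mbps × 1200 s = 35899.2 Mb
gameplay capture: 57.516 Mbps × 10020 s = 576310.3 Mb
TV episode: 8.216 Mbps × 1560 s = 12817.0 Mb
Total: 688496.6 Mb = 86062.1 MB.
= 80.15 GiB.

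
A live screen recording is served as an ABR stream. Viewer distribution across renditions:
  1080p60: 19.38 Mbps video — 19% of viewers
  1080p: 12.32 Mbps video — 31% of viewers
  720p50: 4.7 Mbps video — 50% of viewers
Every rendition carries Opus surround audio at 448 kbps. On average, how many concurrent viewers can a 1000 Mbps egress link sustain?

97

Audio: 448 kbps = 0.448 Mbps.
Average per-viewer bitrate: 0.19×19.828 + 0.31×12.768 + 0.50×5.148 = 10.299 Mbps.
1000 Mbps = 1,000 Mbps; 1,000 / 10.299 = 97.09 → 97.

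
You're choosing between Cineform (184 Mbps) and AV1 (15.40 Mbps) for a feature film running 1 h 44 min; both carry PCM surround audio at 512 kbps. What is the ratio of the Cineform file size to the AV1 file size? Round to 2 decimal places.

1 h 44 min = 104 min = 6240 s
Audio: 512 kbps = 0.512 Mbps.
Cineform: 184.512 Mbps × 6240 s = 1151354.9 Mb = 143.919 GB.
AV1: 15.912 Mbps × 6240 s = 99290.9 Mb = 12.411 GB.
Ratio: 143.919 / 12.411 = 11.596.

11.60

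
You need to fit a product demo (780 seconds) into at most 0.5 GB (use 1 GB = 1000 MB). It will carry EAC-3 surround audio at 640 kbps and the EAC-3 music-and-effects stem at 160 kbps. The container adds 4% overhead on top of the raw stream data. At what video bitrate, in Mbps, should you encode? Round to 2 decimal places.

4.13 Mbps

Budget: 0.5 GB = 4000.0 Mb.
Stream payload after overhead: 4000.0 / 1.04 = 3846.2 Mb.
Total bitrate budget: 3846.2 Mb / 780 s = 4.931 Mbps.
Audio total: 640 + 160 = 800 kbps = 0.800 Mbps.
Video: 4.931 − 0.800 = 4.131 Mbps.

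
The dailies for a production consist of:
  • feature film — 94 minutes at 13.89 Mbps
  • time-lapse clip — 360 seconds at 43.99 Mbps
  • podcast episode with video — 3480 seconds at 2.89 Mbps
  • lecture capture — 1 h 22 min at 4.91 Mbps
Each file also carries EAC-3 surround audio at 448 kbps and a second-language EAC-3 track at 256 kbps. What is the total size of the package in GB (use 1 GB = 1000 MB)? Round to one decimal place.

17.3 GB

Audio total: 448 + 256 = 704 kbps = 0.704 Mbps.
feature film: 14.594 Mbps × 5640 s = 82310.2 Mb
time-lapse clip: 44.694 Mbps × 360 s = 16089.8 Mb
podcast episode with video: 3.594 Mbps × 3480 s = 12507.1 Mb
lecture capture: 5.614 Mbps × 4920 s = 27620.9 Mb
Total: 138528.0 Mb = 17316.0 MB.
= 17.32 GB.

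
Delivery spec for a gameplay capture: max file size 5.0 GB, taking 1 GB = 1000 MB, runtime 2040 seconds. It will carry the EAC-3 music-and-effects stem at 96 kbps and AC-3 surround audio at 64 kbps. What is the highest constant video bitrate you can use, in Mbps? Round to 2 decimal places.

19.45 Mbps

Budget: 5.0 GB = 40000.0 Mb.
Total bitrate budget: 40000.0 Mb / 2040 s = 19.608 Mbps.
Audio total: 96 + 64 = 160 kbps = 0.160 Mbps.
Video: 19.608 − 0.160 = 19.448 Mbps.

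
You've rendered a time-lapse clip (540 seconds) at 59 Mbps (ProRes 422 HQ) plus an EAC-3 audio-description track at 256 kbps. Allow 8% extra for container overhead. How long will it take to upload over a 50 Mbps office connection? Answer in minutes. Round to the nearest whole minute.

Audio: 256 kbps = 0.256 Mbps.
Total bitrate: 59.256 Mbps.
File: 59.256 Mbps × 540 s = 31998.2 Mb.
With 8% container overhead: ×1.08. → 34558.1 Mb.
At 50 Mbps: 34558.1 / 50 = 691.2 s ≈ 11.5 minutes.

12 minutes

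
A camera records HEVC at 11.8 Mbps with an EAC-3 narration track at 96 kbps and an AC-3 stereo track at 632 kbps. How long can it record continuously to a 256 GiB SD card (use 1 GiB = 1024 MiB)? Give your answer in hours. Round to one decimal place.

Audio total: 96 + 632 = 728 kbps = 0.728 Mbps.
Total bitrate: 11.8 + 0.728 = 12.528 Mbps.
Capacity: 256 GiB = 2,199,023 Mb.
Recording time: 2,199,023 / 12.528 = 175,529 s ≈ 48.8 hours.

48.8 hours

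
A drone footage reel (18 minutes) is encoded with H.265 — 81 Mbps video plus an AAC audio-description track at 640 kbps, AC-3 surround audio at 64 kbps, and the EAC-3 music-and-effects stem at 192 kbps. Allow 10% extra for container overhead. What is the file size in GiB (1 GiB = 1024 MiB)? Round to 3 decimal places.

11.326 GiB

18 min = 1080 s
Audio total: 640 + 64 + 192 = 896 kbps = 0.896 Mbps.
Total bitrate: 81 + 0.896 = 81.896 Mbps.
Stream data: 81.896 Mbps × 1080 s = 88447.7 Mb.
With 10% container overhead: ×1.10.
97,292 Mb = 12,161,556,000 bytes ÷ 1,073,741,824 = 11.33 GiB.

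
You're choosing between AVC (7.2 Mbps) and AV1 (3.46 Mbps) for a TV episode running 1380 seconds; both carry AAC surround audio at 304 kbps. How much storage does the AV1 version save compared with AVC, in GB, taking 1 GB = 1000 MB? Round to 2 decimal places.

0.65 GB

Audio: 304 kbps = 0.304 Mbps.
AVC: 7.504 Mbps × 1380 s = 10355.5 Mb = 1.294 GB.
AV1: 3.764 Mbps × 1380 s = 5194.3 Mb = 0.649 GB.
Saving: 1.294 − 0.649 = 0.645 GB.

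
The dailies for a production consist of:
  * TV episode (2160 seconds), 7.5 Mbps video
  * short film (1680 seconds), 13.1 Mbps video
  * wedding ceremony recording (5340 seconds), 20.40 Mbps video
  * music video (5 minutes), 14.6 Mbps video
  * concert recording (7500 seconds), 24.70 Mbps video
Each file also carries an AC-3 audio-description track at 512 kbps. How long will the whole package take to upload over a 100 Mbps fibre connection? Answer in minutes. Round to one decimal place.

57.6 minutes

Audio: 512 kbps = 0.512 Mbps.
TV episode: 8.012 Mbps × 2160 s = 17305.9 Mb
short film: 13.612 Mbps × 1680 s = 22868.2 Mb
wedding ceremony recording: 20.912 Mbps × 5340 s = 111670.1 Mb
music video: 15.112 Mbps × 300 s = 4533.6 Mb
concert recording: 25.212 Mbps × 7500 s = 189090.0 Mb
Total: 345467.8 Mb = 43183.5 MB.
At 100 Mbps: 345467.8 / 100 = 3455 s ≈ 57.6 minutes.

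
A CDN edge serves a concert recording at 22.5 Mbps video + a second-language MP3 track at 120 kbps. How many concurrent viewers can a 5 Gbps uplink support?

221

Audio: 120 kbps = 0.120 Mbps.
Per-viewer media rate: 22.620 Mbps.
5 Gbps = 5,000 Mbps; 5,000 / 22.620 = 221.04 → 221 viewers.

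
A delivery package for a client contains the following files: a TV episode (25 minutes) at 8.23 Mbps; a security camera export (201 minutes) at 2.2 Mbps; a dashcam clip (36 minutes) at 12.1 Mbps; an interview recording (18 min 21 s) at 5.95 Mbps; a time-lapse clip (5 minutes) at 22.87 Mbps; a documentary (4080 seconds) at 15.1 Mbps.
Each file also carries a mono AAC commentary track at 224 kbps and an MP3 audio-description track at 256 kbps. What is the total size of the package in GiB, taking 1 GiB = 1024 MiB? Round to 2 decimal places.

17.49 GiB

Audio total: 224 + 256 = 480 kbps = 0.480 Mbps.
TV episode: 8.710 Mbps × 1500 s = 13065.0 Mb
security camera export: 2.680 Mbps × 12060 s = 32320.8 Mb
dashcam clip: 12.580 Mbps × 2160 s = 27172.8 Mb
interview recording: 6.430 Mbps × 1101 s = 7079.4 Mb
time-lapse clip: 23.350 Mbps × 300 s = 7005.0 Mb
documentary: 15.580 Mbps × 4080 s = 63566.4 Mb
Total: 150209.4 Mb = 18776.2 MB.
= 17.49 GiB.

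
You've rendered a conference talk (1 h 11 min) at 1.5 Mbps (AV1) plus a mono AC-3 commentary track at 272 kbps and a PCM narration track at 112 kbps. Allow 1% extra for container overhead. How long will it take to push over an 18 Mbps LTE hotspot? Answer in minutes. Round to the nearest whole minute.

8 minutes

1 h 11 min = 71 min = 4260 s
Audio total: 272 + 112 = 384 kbps = 0.384 Mbps.
Total bitrate: 1.884 Mbps.
File: 1.884 Mbps × 4260 s = 8025.8 Mb.
With 1% container overhead: ×1.01. → 8106.1 Mb.
At 18 Mbps: 8106.1 / 18 = 450.3 s ≈ 7.51 minutes.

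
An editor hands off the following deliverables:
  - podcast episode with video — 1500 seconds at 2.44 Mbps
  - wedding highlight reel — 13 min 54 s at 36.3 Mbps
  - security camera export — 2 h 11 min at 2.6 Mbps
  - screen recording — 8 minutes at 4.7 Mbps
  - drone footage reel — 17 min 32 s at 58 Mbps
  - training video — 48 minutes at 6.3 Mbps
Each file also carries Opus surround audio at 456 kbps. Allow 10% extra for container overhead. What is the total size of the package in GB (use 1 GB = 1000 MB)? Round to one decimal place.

19.6 GB

Audio: 456 kbps = 0.456 Mbps.
podcast episode with video: 2.896 Mbps × 1500 s × 1.10 = 4778.4 Mb
wedding highlight reel: 36.756 Mbps × 834 s × 1.10 = 33720.0 Mb
security camera export: 3.056 Mbps × 7860 s × 1.10 = 26422.2 Mb
screen recording: 5.156 Mbps × 480 s × 1.10 = 2722.4 Mb
drone footage reel: 58.456 Mbps × 1052 s × 1.10 = 67645.3 Mb
training video: 6.756 Mbps × 2880 s × 1.10 = 21403.0 Mb
Total: 156691.2 Mb = 19586.4 MB.
= 19.59 GB.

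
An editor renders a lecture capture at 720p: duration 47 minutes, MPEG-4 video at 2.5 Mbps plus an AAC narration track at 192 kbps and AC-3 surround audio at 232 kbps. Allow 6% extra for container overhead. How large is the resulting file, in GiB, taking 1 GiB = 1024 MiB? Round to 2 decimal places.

47 min = 2820 s
Audio total: 192 + 232 = 424 kbps = 0.424 Mbps.
Total bitrate: 2.5 + 0.424 = 2.924 Mbps.
Stream data: 2.924 Mbps × 2820 s = 8245.7 Mb.
With 6% container overhead: ×1.06.
8,740 Mb = 1,092,552,600 bytes ÷ 1,073,741,824 = 1.018 GiB.

1.02 GiB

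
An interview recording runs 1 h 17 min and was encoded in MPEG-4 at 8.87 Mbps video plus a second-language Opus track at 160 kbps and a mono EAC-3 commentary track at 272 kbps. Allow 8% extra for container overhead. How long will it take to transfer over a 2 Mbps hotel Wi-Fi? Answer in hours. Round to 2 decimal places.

6.45 hours

1 h 17 min = 77 min = 4620 s
Audio total: 160 + 272 = 432 kbps = 0.432 Mbps.
Total bitrate: 9.302 Mbps.
File: 9.302 Mbps × 4620 s = 42975.2 Mb.
With 8% container overhead: ×1.08. → 46413.3 Mb.
At 2 Mbps: 46413.3 / 2 = 23206.6 s ≈ 6.45 hours.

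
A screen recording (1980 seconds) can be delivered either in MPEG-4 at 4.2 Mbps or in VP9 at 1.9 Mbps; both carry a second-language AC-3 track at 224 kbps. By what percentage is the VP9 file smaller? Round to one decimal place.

52.0%

Audio: 224 kbps = 0.224 Mbps.
MPEG-4: 4.424 Mbps × 1980 s = 8759.5 Mb = 1.020 GiB.
VP9: 2.124 Mbps × 1980 s = 4205.5 Mb = 0.490 GiB.
Reduction: (1 − 0.490/1.020) × 100 = 51.99%.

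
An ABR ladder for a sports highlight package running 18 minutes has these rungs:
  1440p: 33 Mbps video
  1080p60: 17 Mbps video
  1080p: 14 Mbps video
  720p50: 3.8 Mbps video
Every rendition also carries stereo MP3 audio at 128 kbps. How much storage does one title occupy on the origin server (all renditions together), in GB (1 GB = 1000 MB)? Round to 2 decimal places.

9.22 GB

18 min = 1080 s
Audio: 128 kbps = 0.128 Mbps.
Sum of rendition bitrates: (33+0.128) + (17+0.128) + (14+0.128) + (3.8+0.128) = 68.312 Mbps.
× 1080 s = 73,777 Mb = 9,222 MB = 9.222 GB.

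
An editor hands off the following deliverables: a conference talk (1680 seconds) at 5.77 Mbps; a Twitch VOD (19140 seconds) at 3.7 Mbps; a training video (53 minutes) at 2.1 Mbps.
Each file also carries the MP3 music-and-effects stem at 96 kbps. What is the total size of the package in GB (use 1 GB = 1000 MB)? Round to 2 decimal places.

Audio: 96 kbps = 0.096 Mbps.
conference talk: 5.866 Mbps × 1680 s = 9854.9 Mb
Twitch VOD: 3.796 Mbps × 19140 s = 72655.4 Mb
training video: 2.196 Mbps × 3180 s = 6983.3 Mb
Total: 89493.6 Mb = 11186.7 MB.
= 11.19 GB.

11.19 GB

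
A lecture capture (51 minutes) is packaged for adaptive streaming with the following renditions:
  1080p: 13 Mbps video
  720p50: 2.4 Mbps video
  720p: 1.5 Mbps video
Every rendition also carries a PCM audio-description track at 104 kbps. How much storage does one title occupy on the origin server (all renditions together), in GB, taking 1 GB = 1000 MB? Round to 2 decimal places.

51 min = 3060 s
Audio: 104 kbps = 0.104 Mbps.
Sum of rendition bitrates: (13+0.104) + (2.4+0.104) + (1.5+0.104) = 17.212 Mbps.
× 3060 s = 52,669 Mb = 6,584 MB = 6.584 GB.

6.58 GB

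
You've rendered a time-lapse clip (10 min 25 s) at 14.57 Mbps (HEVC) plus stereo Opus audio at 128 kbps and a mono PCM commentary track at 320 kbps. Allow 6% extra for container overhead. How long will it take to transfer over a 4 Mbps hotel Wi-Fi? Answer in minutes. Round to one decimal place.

10 min 25 s = 625 s
Audio total: 128 + 320 = 448 kbps = 0.448 Mbps.
Total bitrate: 15.018 Mbps.
File: 15.018 Mbps × 625 s = 9386.2 Mb.
With 6% container overhead: ×1.06. → 9949.4 Mb.
At 4 Mbps: 9949.4 / 4 = 2487.4 s ≈ 41.5 minutes.

41.5 minutes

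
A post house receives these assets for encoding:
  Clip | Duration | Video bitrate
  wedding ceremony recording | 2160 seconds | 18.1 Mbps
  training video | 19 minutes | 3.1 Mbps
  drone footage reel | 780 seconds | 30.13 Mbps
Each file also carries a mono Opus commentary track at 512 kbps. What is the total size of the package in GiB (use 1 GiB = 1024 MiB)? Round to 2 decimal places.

7.94 GiB

Audio: 512 kbps = 0.512 Mbps.
wedding ceremony recording: 18.612 Mbps × 2160 s = 40201.9 Mb
training video: 3.612 Mbps × 1140 s = 4117.7 Mb
drone footage reel: 30.642 Mbps × 780 s = 23900.8 Mb
Total: 68220.4 Mb = 8527.5 MB.
= 7.942 GiB.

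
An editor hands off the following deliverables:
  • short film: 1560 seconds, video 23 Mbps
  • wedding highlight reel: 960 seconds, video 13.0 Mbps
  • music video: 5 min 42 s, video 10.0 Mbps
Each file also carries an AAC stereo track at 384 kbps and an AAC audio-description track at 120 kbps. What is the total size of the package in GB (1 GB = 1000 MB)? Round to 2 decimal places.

Audio total: 384 + 120 = 504 kbps = 0.504 Mbps.
short film: 23.504 Mbps × 1560 s = 36666.2 Mb
wedding highlight reel: 13.504 Mbps × 960 s = 12963.8 Mb
music video: 10.504 Mbps × 342 s = 3592.4 Mb
Total: 53222.4 Mb = 6652.8 MB.
= 6.653 GB.

6.65 GB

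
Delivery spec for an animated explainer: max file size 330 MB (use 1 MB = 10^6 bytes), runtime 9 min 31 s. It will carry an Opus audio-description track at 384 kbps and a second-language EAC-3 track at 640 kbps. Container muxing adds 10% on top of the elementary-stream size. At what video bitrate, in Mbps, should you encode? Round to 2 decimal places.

3.18 Mbps

Budget: 330 MB = 2640.0 Mb.
Stream payload after overhead: 2640.0 / 1.10 = 2400.0 Mb.
9 min 31 s = 571 s
Total bitrate budget: 2400.0 Mb / 571 s = 4.203 Mbps.
Audio total: 384 + 640 = 1024 kbps = 1.024 Mbps.
Video: 4.203 − 1.024 = 3.179 Mbps.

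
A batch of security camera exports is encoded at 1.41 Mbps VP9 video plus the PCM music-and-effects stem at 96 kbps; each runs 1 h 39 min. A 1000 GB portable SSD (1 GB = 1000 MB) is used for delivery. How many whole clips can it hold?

894

1 h 39 min = 99 min = 5940 s
Audio: 96 kbps = 0.096 Mbps.
Total bitrate: 1.506 Mbps.
Per item: 1.506 Mbps × 5940 s = 8,946 Mb = 1,118 MB.
Capacity: 1000 GB = 8,000,000 Mb; 894.29 items → 894 complete.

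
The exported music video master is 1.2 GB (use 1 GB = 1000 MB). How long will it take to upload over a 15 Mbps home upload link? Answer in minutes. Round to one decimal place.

File: 1.2 GB = 9600.0 Mb.
At 15 Mbps: 9600.0 / 15 = 640.0 s ≈ 10.7 minutes.

10.7 minutes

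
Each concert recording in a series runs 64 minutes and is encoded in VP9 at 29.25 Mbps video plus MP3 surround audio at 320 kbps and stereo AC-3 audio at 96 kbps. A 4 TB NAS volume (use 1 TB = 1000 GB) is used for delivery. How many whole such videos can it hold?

64 min = 3840 s
Audio total: 320 + 96 = 416 kbps = 0.416 Mbps.
Total bitrate: 29.666 Mbps.
Per item: 29.666 Mbps × 3840 s = 113,917 Mb = 14,240 MB.
Capacity: 4 TB = 32,000,000 Mb; 280.91 items → 280 complete.

280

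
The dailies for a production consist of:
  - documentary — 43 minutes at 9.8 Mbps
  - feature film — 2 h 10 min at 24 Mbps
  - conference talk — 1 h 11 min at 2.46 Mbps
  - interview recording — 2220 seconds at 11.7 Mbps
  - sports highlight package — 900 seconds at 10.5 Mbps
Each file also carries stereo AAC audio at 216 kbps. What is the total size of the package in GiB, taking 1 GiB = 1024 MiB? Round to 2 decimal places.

Audio: 216 kbps = 0.216 Mbps.
documentary: 10.016 Mbps × 2580 s = 25841.3 Mb
feature film: 24.216 Mbps × 7800 s = 188884.8 Mb
conference talk: 2.676 Mbps × 4260 s = 11399.8 Mb
interview recording: 11.916 Mbps × 2220 s = 26453.5 Mb
sports highlight package: 10.716 Mbps × 900 s = 9644.4 Mb
Total: 262223.8 Mb = 32778.0 MB.
= 30.53 GiB.

30.53 GiB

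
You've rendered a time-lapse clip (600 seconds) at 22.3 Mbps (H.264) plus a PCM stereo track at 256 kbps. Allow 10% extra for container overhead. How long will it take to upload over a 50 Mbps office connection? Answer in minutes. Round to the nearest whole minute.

Audio: 256 kbps = 0.256 Mbps.
Total bitrate: 22.556 Mbps.
File: 22.556 Mbps × 600 s = 13533.6 Mb.
With 10% container overhead: ×1.10. → 14887.0 Mb.
At 50 Mbps: 14887.0 / 50 = 297.7 s ≈ 4.96 minutes.

5 minutes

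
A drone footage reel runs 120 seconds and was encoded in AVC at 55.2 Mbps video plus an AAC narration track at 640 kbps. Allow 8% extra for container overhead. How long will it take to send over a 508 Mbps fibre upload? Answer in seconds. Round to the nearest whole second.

Audio: 640 kbps = 0.640 Mbps.
Total bitrate: 55.840 Mbps.
File: 55.840 Mbps × 120 s = 6700.8 Mb.
With 8% container overhead: ×1.08. → 7236.9 Mb.
At 508 Mbps: 7236.9 / 508 = 14.2 s ≈ 14.2 seconds.

14 seconds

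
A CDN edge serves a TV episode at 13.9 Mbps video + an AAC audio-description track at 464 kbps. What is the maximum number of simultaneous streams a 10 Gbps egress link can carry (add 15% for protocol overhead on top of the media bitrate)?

Audio: 464 kbps = 0.464 Mbps.
Per-viewer media rate: 14.364 Mbps.
On the wire with 15% overhead: 16.519 Mbps.
10 Gbps = 10,000 Mbps; 10,000 / 16.519 = 605.38 → 605 viewers.

605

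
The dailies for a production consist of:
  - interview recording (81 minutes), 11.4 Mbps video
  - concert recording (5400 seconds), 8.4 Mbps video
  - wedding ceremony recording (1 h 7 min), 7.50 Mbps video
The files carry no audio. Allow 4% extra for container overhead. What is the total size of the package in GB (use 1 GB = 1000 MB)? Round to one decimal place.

17.0 GB

interview recording: 11.400 Mbps × 4860 s × 1.04 = 57620.2 Mb
concert recording: 8.400 Mbps × 5400 s × 1.04 = 47174.4 Mb
wedding ceremony recording: 7.500 Mbps × 4020 s × 1.04 = 31356.0 Mb
Total: 136150.6 Mb = 17018.8 MB.
= 17.02 GB.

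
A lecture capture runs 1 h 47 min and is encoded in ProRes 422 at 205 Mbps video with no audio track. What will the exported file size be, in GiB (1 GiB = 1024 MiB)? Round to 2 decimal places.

1 h 47 min = 107 min = 6420 s
Total bitrate: 205 Mbps.
Stream data: 205.000 Mbps × 6420 s = 1316100.0 Mb.
1,316,100 Mb = 164,512,500,000 bytes ÷ 1,073,741,824 = 153.2 GiB.

153.21 GiB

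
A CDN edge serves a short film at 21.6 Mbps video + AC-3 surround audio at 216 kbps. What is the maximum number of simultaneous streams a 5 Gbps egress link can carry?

Audio: 216 kbps = 0.216 Mbps.
Per-viewer media rate: 21.816 Mbps.
5 Gbps = 5,000 Mbps; 5,000 / 21.816 = 229.19 → 229 viewers.

229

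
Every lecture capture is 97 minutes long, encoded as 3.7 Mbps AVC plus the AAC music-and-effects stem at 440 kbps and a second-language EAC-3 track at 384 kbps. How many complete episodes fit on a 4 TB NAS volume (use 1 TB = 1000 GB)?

1215

97 min = 5820 s
Audio total: 440 + 384 = 824 kbps = 0.824 Mbps.
Total bitrate: 4.524 Mbps.
Per item: 4.524 Mbps × 5820 s = 26,330 Mb = 3,291 MB.
Capacity: 4 TB = 32,000,000 Mb; 1215.36 items → 1215 complete.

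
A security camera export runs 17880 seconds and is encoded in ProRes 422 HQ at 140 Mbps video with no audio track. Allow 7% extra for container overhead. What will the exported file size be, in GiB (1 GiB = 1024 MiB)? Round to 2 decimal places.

311.81 GiB

Total bitrate: 140 Mbps.
Stream data: 140.000 Mbps × 17880 s = 2503200.0 Mb.
With 7% container overhead: ×1.07.
2,678,424 Mb = 334,803,000,000 bytes ÷ 1,073,741,824 = 311.8 GiB.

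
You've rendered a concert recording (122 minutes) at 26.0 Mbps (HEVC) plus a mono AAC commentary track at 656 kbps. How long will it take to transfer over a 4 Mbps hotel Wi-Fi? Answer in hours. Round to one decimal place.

13.6 hours

122 min = 7320 s
Audio: 656 kbps = 0.656 Mbps.
Total bitrate: 26.656 Mbps.
File: 26.656 Mbps × 7320 s = 195121.9 Mb.
At 4 Mbps: 195121.9 / 4 = 48780.5 s ≈ 13.6 hours.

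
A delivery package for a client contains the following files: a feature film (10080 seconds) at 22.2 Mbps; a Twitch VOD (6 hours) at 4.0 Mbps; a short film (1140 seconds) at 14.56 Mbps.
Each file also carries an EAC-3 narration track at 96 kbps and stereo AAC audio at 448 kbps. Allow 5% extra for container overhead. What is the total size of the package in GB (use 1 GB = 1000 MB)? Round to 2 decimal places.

45.23 GB

Audio total: 96 + 448 = 544 kbps = 0.544 Mbps.
feature film: 22.744 Mbps × 10080 s × 1.05 = 240722.5 Mb
Twitch VOD: 4.544 Mbps × 21600 s × 1.05 = 103057.9 Mb
short film: 15.104 Mbps × 1140 s × 1.05 = 18079.5 Mb
Total: 361859.9 Mb = 45232.5 MB.
= 45.23 GB.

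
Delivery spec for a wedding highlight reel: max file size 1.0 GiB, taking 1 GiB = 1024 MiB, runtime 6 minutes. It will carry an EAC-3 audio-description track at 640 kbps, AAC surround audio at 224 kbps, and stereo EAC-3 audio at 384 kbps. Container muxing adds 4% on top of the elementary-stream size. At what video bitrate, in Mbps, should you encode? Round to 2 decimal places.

Budget: 1.0 GiB = 8589.9 Mb.
Stream payload after overhead: 8589.9 / 1.04 = 8259.6 Mb.
6 min = 360 s
Total bitrate budget: 8259.6 Mb / 360 s = 22.943 Mbps.
Audio total: 640 + 224 + 384 = 1248 kbps = 1.248 Mbps.
Video: 22.943 − 1.248 = 21.695 Mbps.

21.70 Mbps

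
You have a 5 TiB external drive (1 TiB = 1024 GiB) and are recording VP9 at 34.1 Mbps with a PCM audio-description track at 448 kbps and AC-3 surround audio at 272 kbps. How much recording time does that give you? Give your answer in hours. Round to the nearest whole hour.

351 hours

Audio total: 448 + 272 = 720 kbps = 0.720 Mbps.
Total bitrate: 34.1 + 0.720 = 34.820 Mbps.
Capacity: 5 TiB = 43,980,465 Mb.
Recording time: 43,980,465 / 34.820 = 1,263,081 s ≈ 351 hours.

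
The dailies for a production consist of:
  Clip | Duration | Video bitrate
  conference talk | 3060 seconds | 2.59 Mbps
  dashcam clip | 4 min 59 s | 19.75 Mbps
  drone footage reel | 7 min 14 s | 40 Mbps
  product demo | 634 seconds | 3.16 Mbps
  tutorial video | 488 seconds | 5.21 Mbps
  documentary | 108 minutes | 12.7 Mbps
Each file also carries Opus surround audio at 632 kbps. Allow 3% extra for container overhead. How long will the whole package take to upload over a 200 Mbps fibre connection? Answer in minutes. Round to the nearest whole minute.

Audio: 632 kbps = 0.632 Mbps.
conference talk: 3.222 Mbps × 3060 s × 1.03 = 10155.1 Mb
dashcam clip: 20.382 Mbps × 299 s × 1.03 = 6277.0 Mb
drone footage reel: 40.632 Mbps × 434 s × 1.03 = 18163.3 Mb
product demo: 3.792 Mbps × 634 s × 1.03 = 2476.3 Mb
tutorial video: 5.842 Mbps × 488 s × 1.03 = 2936.4 Mb
documentary: 13.332 Mbps × 6480 s × 1.03 = 88983.1 Mb
Total: 128991.2 Mb = 16123.9 MB.
At 200 Mbps: 128991.2 / 200 = 645 s ≈ 10.7 minutes.

11 minutes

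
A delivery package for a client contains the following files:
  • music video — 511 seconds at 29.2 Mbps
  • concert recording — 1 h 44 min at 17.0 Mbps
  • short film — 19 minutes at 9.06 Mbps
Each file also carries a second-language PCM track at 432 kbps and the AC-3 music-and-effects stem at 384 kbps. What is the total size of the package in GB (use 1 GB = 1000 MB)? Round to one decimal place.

Audio total: 432 + 384 = 816 kbps = 0.816 Mbps.
music video: 30.016 Mbps × 511 s = 15338.2 Mb
concert recording: 17.816 Mbps × 6240 s = 111171.8 Mb
short film: 9.876 Mbps × 1140 s = 11258.6 Mb
Total: 137768.7 Mb = 17221.1 MB.
= 17.22 GB.

17.2 GB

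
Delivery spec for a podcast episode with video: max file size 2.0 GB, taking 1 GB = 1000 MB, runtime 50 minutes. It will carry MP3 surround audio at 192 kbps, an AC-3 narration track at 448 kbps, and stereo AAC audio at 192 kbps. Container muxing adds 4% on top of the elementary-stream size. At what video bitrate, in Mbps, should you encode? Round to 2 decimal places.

Budget: 2.0 GB = 16000.0 Mb.
Stream payload after overhead: 16000.0 / 1.04 = 15384.6 Mb.
50 min = 3000 s
Total bitrate budget: 15384.6 Mb / 3000 s = 5.128 Mbps.
Audio total: 192 + 448 + 192 = 832 kbps = 0.832 Mbps.
Video: 5.128 − 0.832 = 4.296 Mbps.

4.30 Mbps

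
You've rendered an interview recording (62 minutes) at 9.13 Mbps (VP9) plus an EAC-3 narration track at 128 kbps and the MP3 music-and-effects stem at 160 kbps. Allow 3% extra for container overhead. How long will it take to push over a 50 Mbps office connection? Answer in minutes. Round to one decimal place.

62 min = 3720 s
Audio total: 128 + 160 = 288 kbps = 0.288 Mbps.
Total bitrate: 9.418 Mbps.
File: 9.418 Mbps × 3720 s = 35035.0 Mb.
With 3% container overhead: ×1.03. → 36086.0 Mb.
At 50 Mbps: 36086.0 / 50 = 721.7 s ≈ 12 minutes.

12.0 minutes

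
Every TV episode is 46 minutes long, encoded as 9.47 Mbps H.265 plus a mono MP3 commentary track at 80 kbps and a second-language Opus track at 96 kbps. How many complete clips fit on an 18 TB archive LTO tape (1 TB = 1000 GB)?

5408

46 min = 2760 s
Audio total: 80 + 96 = 176 kbps = 0.176 Mbps.
Total bitrate: 9.646 Mbps.
Per item: 9.646 Mbps × 2760 s = 26,623 Mb = 3,328 MB.
Capacity: 18 TB = 144,000,000 Mb; 5408.87 items → 5408 complete.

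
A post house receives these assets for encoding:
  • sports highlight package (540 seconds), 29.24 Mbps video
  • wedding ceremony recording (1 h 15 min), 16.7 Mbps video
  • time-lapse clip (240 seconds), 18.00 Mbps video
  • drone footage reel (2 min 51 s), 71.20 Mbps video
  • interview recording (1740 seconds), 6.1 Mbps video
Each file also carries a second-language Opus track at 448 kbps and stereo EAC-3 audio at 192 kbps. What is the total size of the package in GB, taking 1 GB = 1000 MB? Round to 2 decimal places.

15.33 GB

Audio total: 448 + 192 = 640 kbps = 0.640 Mbps.
sports highlight package: 29.880 Mbps × 540 s = 16135.2 Mb
wedding ceremony recording: 17.340 Mbps × 4500 s = 78030.0 Mb
time-lapse clip: 18.640 Mbps × 240 s = 4473.6 Mb
drone footage reel: 71.840 Mbps × 171 s = 12284.6 Mb
interview recording: 6.740 Mbps × 1740 s = 11727.6 Mb
Total: 122651.0 Mb = 15331.4 MB.
= 15.33 GB.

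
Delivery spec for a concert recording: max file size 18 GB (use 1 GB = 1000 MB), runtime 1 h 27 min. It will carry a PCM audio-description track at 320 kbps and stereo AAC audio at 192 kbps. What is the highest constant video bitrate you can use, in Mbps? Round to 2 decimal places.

27.07 Mbps

Budget: 18 GB = 144000.0 Mb.
1 h 27 min = 87 min = 5220 s
Total bitrate budget: 144000.0 Mb / 5220 s = 27.586 Mbps.
Audio total: 320 + 192 = 512 kbps = 0.512 Mbps.
Video: 27.586 − 0.512 = 27.074 Mbps.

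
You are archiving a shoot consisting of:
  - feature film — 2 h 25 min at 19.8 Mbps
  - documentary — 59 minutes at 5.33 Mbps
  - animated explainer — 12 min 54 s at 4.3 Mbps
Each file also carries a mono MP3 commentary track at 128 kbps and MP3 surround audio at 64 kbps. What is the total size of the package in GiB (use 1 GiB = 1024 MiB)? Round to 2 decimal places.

22.93 GiB

Audio total: 128 + 64 = 192 kbps = 0.192 Mbps.
feature film: 19.992 Mbps × 8700 s = 173930.4 Mb
documentary: 5.522 Mbps × 3540 s = 19547.9 Mb
animated explainer: 4.492 Mbps × 774 s = 3476.8 Mb
Total: 196955.1 Mb = 24619.4 MB.
= 22.93 GiB.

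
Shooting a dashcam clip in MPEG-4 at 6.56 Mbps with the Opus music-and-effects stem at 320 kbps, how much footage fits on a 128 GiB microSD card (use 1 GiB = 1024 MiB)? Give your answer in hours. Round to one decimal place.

Audio: 320 kbps = 0.320 Mbps.
Total bitrate: 6.56 + 0.320 = 6.880 Mbps.
Capacity: 128 GiB = 1,099,512 Mb.
Recording time: 1,099,512 / 6.880 = 159,813 s ≈ 44.4 hours.

44.4 hours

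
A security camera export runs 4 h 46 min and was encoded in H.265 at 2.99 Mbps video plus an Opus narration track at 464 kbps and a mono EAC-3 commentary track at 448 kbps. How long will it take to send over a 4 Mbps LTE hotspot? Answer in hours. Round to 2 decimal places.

4.65 hours

4 h 46 min = 286 min = 17160 s
Audio total: 464 + 448 = 912 kbps = 0.912 Mbps.
Total bitrate: 3.902 Mbps.
File: 3.902 Mbps × 17160 s = 66958.3 Mb.
At 4 Mbps: 66958.3 / 4 = 16739.6 s ≈ 4.65 hours.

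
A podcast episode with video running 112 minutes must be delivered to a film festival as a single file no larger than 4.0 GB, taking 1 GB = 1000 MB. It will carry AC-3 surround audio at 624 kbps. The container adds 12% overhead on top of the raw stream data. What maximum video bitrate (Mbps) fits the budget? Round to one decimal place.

3.6 Mbps

Budget: 4.0 GB = 32000.0 Mb.
Stream payload after overhead: 32000.0 / 1.12 = 28571.4 Mb.
112 min = 6720 s
Total bitrate budget: 28571.4 Mb / 6720 s = 4.252 Mbps.
Audio: 624 kbps = 0.624 Mbps.
Video: 4.252 − 0.624 = 3.628 Mbps.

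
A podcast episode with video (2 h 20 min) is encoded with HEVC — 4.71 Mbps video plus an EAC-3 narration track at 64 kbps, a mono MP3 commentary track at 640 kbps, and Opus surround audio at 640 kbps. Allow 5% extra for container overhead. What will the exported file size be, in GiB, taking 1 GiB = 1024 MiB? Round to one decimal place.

6.2 GiB

2 h 20 min = 140 min = 8400 s
Audio total: 64 + 640 + 640 = 1344 kbps = 1.344 Mbps.
Total bitrate: 4.71 + 1.344 = 6.054 Mbps.
Stream data: 6.054 Mbps × 8400 s = 50853.6 Mb.
With 5% container overhead: ×1.05.
53,396 Mb = 6,674,535,000 bytes ÷ 1,073,741,824 = 6.216 GiB.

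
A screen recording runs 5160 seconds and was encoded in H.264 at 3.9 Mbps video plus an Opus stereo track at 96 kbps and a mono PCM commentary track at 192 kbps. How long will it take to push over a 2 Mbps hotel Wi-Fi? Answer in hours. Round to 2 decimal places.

3.00 hours

Audio total: 96 + 192 = 288 kbps = 0.288 Mbps.
Total bitrate: 4.188 Mbps.
File: 4.188 Mbps × 5160 s = 21610.1 Mb.
At 2 Mbps: 21610.1 / 2 = 10805.0 s ≈ 3 hours.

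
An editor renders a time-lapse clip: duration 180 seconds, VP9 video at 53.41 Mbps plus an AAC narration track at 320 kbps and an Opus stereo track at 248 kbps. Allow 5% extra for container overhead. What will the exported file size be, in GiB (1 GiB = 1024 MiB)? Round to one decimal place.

Audio total: 320 + 248 = 568 kbps = 0.568 Mbps.
Total bitrate: 53.41 + 0.568 = 53.978 Mbps.
Stream data: 53.978 Mbps × 180 s = 9716.0 Mb.
With 5% container overhead: ×1.05.
10,202 Mb = 1,275,230,250 bytes ÷ 1,073,741,824 = 1.188 GiB.

1.2 GiB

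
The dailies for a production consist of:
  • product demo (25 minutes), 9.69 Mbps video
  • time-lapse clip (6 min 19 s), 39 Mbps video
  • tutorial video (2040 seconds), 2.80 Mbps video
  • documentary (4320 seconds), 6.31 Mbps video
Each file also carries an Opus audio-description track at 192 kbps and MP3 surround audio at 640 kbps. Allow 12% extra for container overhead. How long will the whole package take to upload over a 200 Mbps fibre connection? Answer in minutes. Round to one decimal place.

Audio total: 192 + 640 = 832 kbps = 0.832 Mbps.
product demo: 10.522 Mbps × 1500 s × 1.12 = 17677.0 Mb
time-lapse clip: 39.832 Mbps × 379 s × 1.12 = 16907.9 Mb
tutorial video: 3.632 Mbps × 2040 s × 1.12 = 8298.4 Mb
documentary: 7.142 Mbps × 4320 s × 1.12 = 34555.9 Mb
Total: 77439.1 Mb = 9679.9 MB.
At 200 Mbps: 77439.1 / 200 = 387 s ≈ 6.45 minutes.

6.5 minutes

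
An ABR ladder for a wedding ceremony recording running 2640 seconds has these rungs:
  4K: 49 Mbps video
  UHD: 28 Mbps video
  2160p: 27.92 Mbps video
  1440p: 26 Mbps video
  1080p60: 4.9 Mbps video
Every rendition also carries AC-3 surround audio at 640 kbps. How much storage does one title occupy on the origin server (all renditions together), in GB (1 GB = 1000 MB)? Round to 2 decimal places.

45.88 GB

Audio: 640 kbps = 0.640 Mbps.
Sum of rendition bitrates: (49+0.640) + (28+0.640) + (27.92+0.640) + (26+0.640) + (4.9+0.640) = 139.020 Mbps.
× 2640 s = 367,013 Mb = 45,877 MB = 45.88 GB.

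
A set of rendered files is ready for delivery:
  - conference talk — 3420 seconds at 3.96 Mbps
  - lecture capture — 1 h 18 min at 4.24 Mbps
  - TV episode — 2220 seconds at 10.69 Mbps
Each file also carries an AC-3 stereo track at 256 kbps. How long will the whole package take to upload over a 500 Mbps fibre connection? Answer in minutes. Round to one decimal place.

Audio: 256 kbps = 0.256 Mbps.
conference talk: 4.216 Mbps × 3420 s = 14418.7 Mb
lecture capture: 4.496 Mbps × 4680 s = 21041.3 Mb
TV episode: 10.946 Mbps × 2220 s = 24300.1 Mb
Total: 59760.1 Mb = 7470.0 MB.
At 500 Mbps: 59760.1 / 500 = 120 s ≈ 1.99 minutes.

2.0 minutes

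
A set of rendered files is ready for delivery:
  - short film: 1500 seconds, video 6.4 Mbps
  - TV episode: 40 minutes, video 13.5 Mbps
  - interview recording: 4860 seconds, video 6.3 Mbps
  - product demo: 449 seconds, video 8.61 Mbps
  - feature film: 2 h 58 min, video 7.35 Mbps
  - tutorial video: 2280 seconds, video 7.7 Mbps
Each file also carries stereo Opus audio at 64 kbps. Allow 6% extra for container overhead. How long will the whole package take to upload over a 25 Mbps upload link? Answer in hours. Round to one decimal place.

Audio: 64 kbps = 0.064 Mbps.
short film: 6.464 Mbps × 1500 s × 1.06 = 10277.8 Mb
TV episode: 13.564 Mbps × 2400 s × 1.06 = 34506.8 Mb
interview recording: 6.364 Mbps × 4860 s × 1.06 = 32784.8 Mb
product demo: 8.674 Mbps × 449 s × 1.06 = 4128.3 Mb
feature film: 7.414 Mbps × 10680 s × 1.06 = 83932.4 Mb
tutorial video: 7.764 Mbps × 2280 s × 1.06 = 18764.0 Mb
Total: 184394.1 Mb = 23049.3 MB.
At 25 Mbps: 184394.1 / 25 = 7376 s ≈ 2.05 hours.

2.0 hours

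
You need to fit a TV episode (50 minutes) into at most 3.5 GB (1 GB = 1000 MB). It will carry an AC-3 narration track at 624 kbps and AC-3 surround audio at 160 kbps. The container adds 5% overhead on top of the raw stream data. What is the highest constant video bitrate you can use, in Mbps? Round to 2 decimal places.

Budget: 3.5 GB = 28000.0 Mb.
Stream payload after overhead: 28000.0 / 1.05 = 26666.7 Mb.
50 min = 3000 s
Total bitrate budget: 26666.7 Mb / 3000 s = 8.889 Mbps.
Audio total: 624 + 160 = 784 kbps = 0.784 Mbps.
Video: 8.889 − 0.784 = 8.105 Mbps.

8.10 Mbps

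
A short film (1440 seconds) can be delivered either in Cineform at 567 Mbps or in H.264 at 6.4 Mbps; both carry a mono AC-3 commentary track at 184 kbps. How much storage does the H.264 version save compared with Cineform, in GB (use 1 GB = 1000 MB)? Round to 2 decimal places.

100.91 GB

Audio: 184 kbps = 0.184 Mbps.
Cineform: 567.184 Mbps × 1440 s = 816745.0 Mb = 102.093 GB.
H.264: 6.584 Mbps × 1440 s = 9481.0 Mb = 1.185 GB.
Saving: 102.093 − 1.185 = 100.908 GB.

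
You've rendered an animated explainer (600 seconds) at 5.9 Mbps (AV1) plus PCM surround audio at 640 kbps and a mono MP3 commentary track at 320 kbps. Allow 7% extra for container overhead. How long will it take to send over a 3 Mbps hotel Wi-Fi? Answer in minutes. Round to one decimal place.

Audio total: 640 + 320 = 960 kbps = 0.960 Mbps.
Total bitrate: 6.860 Mbps.
File: 6.860 Mbps × 600 s = 4116.0 Mb.
With 7% container overhead: ×1.07. → 4404.1 Mb.
At 3 Mbps: 4404.1 / 3 = 1468.0 s ≈ 24.5 minutes.

24.5 minutes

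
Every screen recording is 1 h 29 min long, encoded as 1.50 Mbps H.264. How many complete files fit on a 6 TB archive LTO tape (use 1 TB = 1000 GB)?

1 h 29 min = 89 min = 5340 s
Per item: 1.500 Mbps × 5340 s = 8,010 Mb = 1,001 MB.
Capacity: 6 TB = 48,000,000 Mb; 5992.51 items → 5992 complete.

5992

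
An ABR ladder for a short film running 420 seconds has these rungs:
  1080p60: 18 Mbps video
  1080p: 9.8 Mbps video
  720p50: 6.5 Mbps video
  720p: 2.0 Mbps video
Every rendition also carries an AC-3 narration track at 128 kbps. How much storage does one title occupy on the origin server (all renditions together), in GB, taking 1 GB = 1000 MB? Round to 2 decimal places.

Audio: 128 kbps = 0.128 Mbps.
Sum of rendition bitrates: (18+0.128) + (9.8+0.128) + (6.5+0.128) + (2.0+0.128) = 36.812 Mbps.
× 420 s = 15,461 Mb = 1,933 MB = 1.933 GB.

1.93 GB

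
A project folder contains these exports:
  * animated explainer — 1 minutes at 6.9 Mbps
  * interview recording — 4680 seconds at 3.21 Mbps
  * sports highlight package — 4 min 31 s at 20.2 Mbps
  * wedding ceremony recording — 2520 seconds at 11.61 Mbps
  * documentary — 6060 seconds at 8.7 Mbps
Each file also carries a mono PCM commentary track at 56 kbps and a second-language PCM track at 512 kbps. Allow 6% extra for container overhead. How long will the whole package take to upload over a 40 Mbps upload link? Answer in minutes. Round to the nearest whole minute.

49 minutes

Audio total: 56 + 512 = 568 kbps = 0.568 Mbps.
animated explainer: 7.468 Mbps × 60 s × 1.06 = 475.0 Mb
interview recording: 3.778 Mbps × 4680 s × 1.06 = 18741.9 Mb
sports highlight package: 20.768 Mbps × 271 s × 1.06 = 5965.8 Mb
wedding ceremony recording: 12.178 Mbps × 2520 s × 1.06 = 32529.9 Mb
documentary: 9.268 Mbps × 6060 s × 1.06 = 59533.9 Mb
Total: 117246.5 Mb = 14655.8 MB.
At 40 Mbps: 117246.5 / 40 = 2931 s ≈ 48.9 minutes.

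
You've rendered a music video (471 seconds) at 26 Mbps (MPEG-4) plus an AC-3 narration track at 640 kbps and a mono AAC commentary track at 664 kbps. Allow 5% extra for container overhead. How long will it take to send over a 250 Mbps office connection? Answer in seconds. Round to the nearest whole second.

Audio total: 640 + 664 = 1304 kbps = 1.304 Mbps.
Total bitrate: 27.304 Mbps.
File: 27.304 Mbps × 471 s = 12860.2 Mb.
With 5% container overhead: ×1.05. → 13503.2 Mb.
At 250 Mbps: 13503.2 / 250 = 54.0 s ≈ 54 seconds.

54 seconds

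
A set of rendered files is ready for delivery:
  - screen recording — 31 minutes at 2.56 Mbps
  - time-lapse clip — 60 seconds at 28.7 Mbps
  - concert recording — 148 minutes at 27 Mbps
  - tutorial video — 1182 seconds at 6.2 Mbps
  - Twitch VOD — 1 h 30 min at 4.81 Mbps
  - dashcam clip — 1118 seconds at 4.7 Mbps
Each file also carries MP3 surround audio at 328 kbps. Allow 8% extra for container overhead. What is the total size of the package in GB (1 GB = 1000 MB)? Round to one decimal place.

Audio: 328 kbps = 0.328 Mbps.
screen recording: 2.888 Mbps × 1860 s × 1.08 = 5801.4 Mb
time-lapse clip: 29.028 Mbps × 60 s × 1.08 = 1881.0 Mb
concert recording: 27.328 Mbps × 8880 s × 1.08 = 262086.5 Mb
tutorial video: 6.528 Mbps × 1182 s × 1.08 = 8333.4 Mb
Twitch VOD: 5.138 Mbps × 5400 s × 1.08 = 29964.8 Mb
dashcam clip: 5.028 Mbps × 1118 s × 1.08 = 6071.0 Mb
Total: 314138.1 Mb = 39267.3 MB.
= 39.27 GB.

39.3 GB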